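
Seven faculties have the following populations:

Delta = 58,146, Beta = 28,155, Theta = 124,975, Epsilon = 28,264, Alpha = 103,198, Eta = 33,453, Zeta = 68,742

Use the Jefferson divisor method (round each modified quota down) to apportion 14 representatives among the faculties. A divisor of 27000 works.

With modified divisor 27000: modified quotas Delta 2.154, Beta 1.043, Theta 4.629, Epsilon 1.047, Alpha 3.822, Eta 1.239, Zeta 2.546.
Rounding down: Delta 2, Beta 1, Theta 4, Epsilon 1, Alpha 3, Eta 1, Zeta 2 (total 14).

Delta: 2, Beta: 1, Theta: 4, Epsilon: 1, Alpha: 3, Eta: 1, Zeta: 2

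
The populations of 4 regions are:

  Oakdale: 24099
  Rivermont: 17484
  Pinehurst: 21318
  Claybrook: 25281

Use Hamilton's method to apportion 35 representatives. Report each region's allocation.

The standard divisor is 88182/35 ≈ 2519.486.
Standard quotas: Oakdale 9.5650, Rivermont 6.9395, Pinehurst 8.4613, Claybrook 10.0342.
Lower quotas: Oakdale 9, Rivermont 6, Pinehurst 8, Claybrook 10 (sum 33, leaving 2 seats).
Remainders in descending order: Rivermont 0.9395, Oakdale 0.5650, Pinehurst 0.4613, Claybrook 0.0342.
The surplus seats go to Rivermont, Oakdale.

Oakdale=10, Rivermont=7, Pinehurst=8, Claybrook=10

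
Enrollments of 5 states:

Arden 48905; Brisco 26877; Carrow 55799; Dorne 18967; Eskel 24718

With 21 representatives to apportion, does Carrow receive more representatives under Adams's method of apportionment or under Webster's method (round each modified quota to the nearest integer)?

Adams: Arden 6, Brisco 3, Carrow 6, Dorne 3, Eskel 3.
Webster: Arden 6, Brisco 3, Carrow 7, Dorne 2, Eskel 3.
Carrow gets 6 under Adams and 7 under Webster.

Webster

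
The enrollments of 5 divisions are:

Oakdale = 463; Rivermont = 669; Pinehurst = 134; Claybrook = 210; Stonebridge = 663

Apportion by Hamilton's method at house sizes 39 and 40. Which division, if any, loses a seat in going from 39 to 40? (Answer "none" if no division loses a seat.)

At 39 seats: Oakdale 8, Rivermont 12, Pinehurst 3, Claybrook 4, Stonebridge 12.
At 40 seats: Oakdale 9, Rivermont 13, Pinehurst 2, Claybrook 4, Stonebridge 12.
Pinehurst drops from 3 to 2.

Pinehurst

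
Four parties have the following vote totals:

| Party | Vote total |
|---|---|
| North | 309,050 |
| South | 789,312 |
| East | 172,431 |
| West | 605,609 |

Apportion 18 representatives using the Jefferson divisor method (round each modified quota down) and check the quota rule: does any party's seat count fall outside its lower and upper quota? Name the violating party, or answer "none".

Standard quotas: North 2.965, South 7.572, East 1.654, West 5.810.
Jefferson allocation: North 3, South 8, East 1, West 6.
Every allocation lies between the lower and upper quota.

none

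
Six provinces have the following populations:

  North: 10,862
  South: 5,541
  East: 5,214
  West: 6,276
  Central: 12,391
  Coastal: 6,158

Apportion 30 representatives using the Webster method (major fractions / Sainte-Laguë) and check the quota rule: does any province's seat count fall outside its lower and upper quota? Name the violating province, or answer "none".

Standard quotas: North 7.016, South 3.579, East 3.368, West 4.054, Central 8.004, Coastal 3.978.
Webster allocation: North 7, South 4, East 3, West 4, Central 8, Coastal 4.
Every allocation lies between the lower and upper quota.

none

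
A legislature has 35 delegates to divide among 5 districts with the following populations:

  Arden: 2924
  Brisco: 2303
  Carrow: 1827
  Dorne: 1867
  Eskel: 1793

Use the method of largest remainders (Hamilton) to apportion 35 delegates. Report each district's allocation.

Arden 10; Brisco 7; Carrow 6; Dorne 6; Eskel 6

Standard divisor: 10714 ÷ 35 ≈ 306.114.
Standard quotas: Arden 9.552, Brisco 7.523, Carrow 5.968, Dorne 6.099, Eskel 5.857.
Lower quotas: Arden 9, Brisco 7, Carrow 5, Dorne 6, Eskel 5 (sum 32, leaving 3 seats).
Remainders in descending order: Carrow 0.968, Eskel 0.857, Arden 0.552, Brisco 0.523, Dorne 0.099.
Largest remainders: Carrow, Eskel, Arden receive the extra seats.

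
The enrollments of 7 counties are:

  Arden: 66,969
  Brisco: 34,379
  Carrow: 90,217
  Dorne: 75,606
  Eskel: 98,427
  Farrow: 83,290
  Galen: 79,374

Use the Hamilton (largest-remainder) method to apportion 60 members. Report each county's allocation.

Arden=8; Brisco=4; Carrow=10; Dorne=9; Eskel=11; Farrow=9; Galen=9

Total 528262; standard divisor 528262/60 ≈ 8804.367.
Standard quotas: Arden 7.6063, Brisco 3.9048, Carrow 10.2468, Dorne 8.5873, Eskel 11.1793, Farrow 9.4601, Galen 9.0153.
Lower quotas: Arden 7, Brisco 3, Carrow 10, Dorne 8, Eskel 11, Farrow 9, Galen 9 (sum 57, leaving 3 seats).
Remainders in descending order: Brisco 0.9048, Arden 0.6063, Dorne 0.5873, Farrow 0.4601, Carrow 0.2468, Eskel 0.1793, Galen 0.0153.
Largest remainders: Brisco, Arden, Dorne receive the extra seats.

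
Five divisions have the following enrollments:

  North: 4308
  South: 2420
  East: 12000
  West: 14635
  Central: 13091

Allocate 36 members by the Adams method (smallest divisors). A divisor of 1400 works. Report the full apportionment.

North=4, South=2, East=9, West=11, Central=10

With modified divisor 1400: modified quotas North 3.077, South 1.729, East 8.571, West 10.454, Central 9.351.
Rounding up: North 4, South 2, East 9, West 11, Central 10 (total 36).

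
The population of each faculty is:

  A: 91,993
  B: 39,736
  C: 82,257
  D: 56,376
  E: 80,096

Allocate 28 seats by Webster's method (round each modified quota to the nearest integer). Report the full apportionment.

A: 7, B: 3, C: 7, D: 5, E: 6

Standard divisor 350458/28 ≈ 12516.357; standard quotas: A 7.350, B 3.175, C 6.572, D 4.504, E 6.399.
Rounding to the nearest integer gives A 7, B 3, C 7, D 5, E 6 — total 28, matching the house size, so no adjustment is needed.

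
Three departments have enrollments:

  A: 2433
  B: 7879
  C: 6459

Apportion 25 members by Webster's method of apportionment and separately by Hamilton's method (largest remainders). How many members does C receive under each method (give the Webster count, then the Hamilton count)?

9 and 10

Webster: A 4, B 12, C 9.
Hamilton: A 3, B 12, C 10.
C gets 9 under Webster and 10 under Hamilton.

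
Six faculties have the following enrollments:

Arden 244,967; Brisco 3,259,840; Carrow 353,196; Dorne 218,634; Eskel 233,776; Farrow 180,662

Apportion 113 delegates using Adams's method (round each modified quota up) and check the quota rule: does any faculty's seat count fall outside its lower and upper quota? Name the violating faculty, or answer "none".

Standard quotas: Arden 6.164, Brisco 82.021, Carrow 8.887, Dorne 5.501, Eskel 5.882, Farrow 4.546.
Adams allocation: Arden 7, Brisco 80, Carrow 9, Dorne 6, Eskel 6, Farrow 5.
Brisco has quota 82.021 (lower 82, upper 83) but receives 80 — outside the quota interval.

Brisco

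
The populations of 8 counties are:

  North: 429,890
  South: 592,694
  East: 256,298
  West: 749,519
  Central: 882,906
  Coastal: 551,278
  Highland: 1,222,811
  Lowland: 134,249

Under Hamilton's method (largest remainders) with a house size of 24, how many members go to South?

The standard divisor is 4819645/24 ≈ 200818.542.
Standard quotas: North 2.1407, South 2.9514, East 1.2763, West 3.7323, Central 4.3965, Coastal 2.7452, Highland 6.0891, Lowland 0.6685.
Lower quotas: North 2, South 2, East 1, West 3, Central 4, Coastal 2, Highland 6, Lowland 0 (sum 20, leaving 4 seats).
Remainders in descending order: South 0.9514, Coastal 0.7452, West 0.7323, Lowland 0.6685, Central 0.3965, East 0.2763, North 0.1407, Highland 0.0891.
Largest remainders: South, Coastal, West, Lowland receive the extra seats.
South receives 3.

3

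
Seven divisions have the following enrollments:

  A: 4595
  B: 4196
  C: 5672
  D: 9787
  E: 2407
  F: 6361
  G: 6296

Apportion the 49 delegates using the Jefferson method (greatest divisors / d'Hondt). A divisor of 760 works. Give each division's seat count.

A: 6; B: 5; C: 7; D: 12; E: 3; F: 8; G: 8

With modified divisor 760: modified quotas A 6.046, B 5.521, C 7.463, D 12.878, E 3.167, F 8.370, G 8.284.
Rounding down: A 6, B 5, C 7, D 12, E 3, F 8, G 8 (total 49).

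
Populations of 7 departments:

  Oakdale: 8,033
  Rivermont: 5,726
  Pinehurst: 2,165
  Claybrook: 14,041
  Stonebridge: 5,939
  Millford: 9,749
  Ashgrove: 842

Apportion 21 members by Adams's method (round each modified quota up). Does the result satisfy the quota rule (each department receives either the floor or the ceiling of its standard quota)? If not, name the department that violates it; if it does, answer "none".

Standard quotas: Oakdale 3.628, Rivermont 2.586, Pinehurst 0.978, Claybrook 6.342, Stonebridge 2.682, Millford 4.403, Ashgrove 0.380.
Adams allocation: Oakdale 3, Rivermont 3, Pinehurst 1, Claybrook 6, Stonebridge 3, Millford 4, Ashgrove 1.
Every allocation lies between the lower and upper quota.

none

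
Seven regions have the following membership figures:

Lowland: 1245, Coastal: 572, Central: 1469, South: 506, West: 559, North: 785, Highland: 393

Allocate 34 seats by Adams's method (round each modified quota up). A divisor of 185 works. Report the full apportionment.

With modified divisor 185: modified quotas Lowland 6.730, Coastal 3.092, Central 7.941, South 2.735, West 3.022, North 4.243, Highland 2.124.
Rounding up: Lowland 7, Coastal 4, Central 8, South 3, West 4, North 5, Highland 3 (total 34).

Lowland: 7; Coastal: 4; Central: 8; South: 3; West: 4; North: 5; Highland: 3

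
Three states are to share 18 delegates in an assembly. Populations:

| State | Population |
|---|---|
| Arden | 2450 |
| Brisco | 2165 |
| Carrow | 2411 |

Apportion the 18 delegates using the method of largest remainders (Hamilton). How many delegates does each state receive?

Arden 6, Brisco 6, Carrow 6

Standard divisor: 7026 ÷ 18 ≈ 390.333.
Standard quotas: Arden 6.277, Brisco 5.547, Carrow 6.177.
Lower quotas: Arden 6, Brisco 5, Carrow 6 (sum 17, leaving 1 seat).
Remainders in descending order: Brisco 0.547, Arden 0.277, Carrow 0.177.
Largest remainder: Brisco receives the extra seat.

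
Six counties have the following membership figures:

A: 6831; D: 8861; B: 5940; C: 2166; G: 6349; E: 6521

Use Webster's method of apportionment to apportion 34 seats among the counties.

A 6; D 8; B 6; C 2; G 6; E 6

Standard divisor 36668/34 ≈ 1078.471; standard quotas: A 6.334, D 8.216, B 5.508, C 2.008, G 5.887, E 6.047.
Rounding to the nearest integer gives A 6, D 8, B 6, C 2, G 6, E 6 — total 34, matching the house size, so no adjustment is needed.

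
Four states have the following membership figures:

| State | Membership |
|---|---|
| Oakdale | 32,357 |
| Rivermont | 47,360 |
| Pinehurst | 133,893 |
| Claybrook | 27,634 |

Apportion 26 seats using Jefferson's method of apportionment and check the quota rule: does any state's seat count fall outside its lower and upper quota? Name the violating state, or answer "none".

Standard quotas: Oakdale 3.487, Rivermont 5.104, Pinehurst 14.430, Claybrook 2.978.
Jefferson allocation: Oakdale 3, Rivermont 5, Pinehurst 15, Claybrook 3.
Every allocation lies between the lower and upper quota.

none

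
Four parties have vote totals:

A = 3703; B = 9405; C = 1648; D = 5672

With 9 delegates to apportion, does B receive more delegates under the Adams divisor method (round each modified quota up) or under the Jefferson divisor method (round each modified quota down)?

Adams: A 2, B 4, C 1, D 2.
Jefferson: A 1, B 5, C 0, D 3.
B gets 4 under Adams and 5 under Jefferson.

Jefferson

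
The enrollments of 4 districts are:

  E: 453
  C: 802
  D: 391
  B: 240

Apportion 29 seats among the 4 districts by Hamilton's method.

The standard divisor is 1886/29 ≈ 65.034.
Standard quotas: E 6.966, C 12.332, D 6.012, B 3.690.
Lower quotas: E 6, C 12, D 6, B 3 (sum 27, leaving 2 seats).
Remainders in descending order: E 0.966, B 0.690, C 0.332, D 0.012.
Largest remainders: E, B receive the extra seats.

E: 7, C: 12, D: 6, B: 4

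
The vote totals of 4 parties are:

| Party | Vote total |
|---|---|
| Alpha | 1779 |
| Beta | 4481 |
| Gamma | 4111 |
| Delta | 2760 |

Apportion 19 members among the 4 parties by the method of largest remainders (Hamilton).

Alpha 3, Beta 6, Gamma 6, Delta 4

The standard divisor is 13131/19 ≈ 691.105.
Standard quotas: Alpha 2.574, Beta 6.484, Gamma 5.948, Delta 3.994.
Lower quotas: Alpha 2, Beta 6, Gamma 5, Delta 3 (sum 16, leaving 3 seats).
Remainders in descending order: Delta 0.994, Gamma 0.948, Alpha 0.574, Beta 0.484.
Largest remainders: Delta, Gamma, Alpha receive the extra seats.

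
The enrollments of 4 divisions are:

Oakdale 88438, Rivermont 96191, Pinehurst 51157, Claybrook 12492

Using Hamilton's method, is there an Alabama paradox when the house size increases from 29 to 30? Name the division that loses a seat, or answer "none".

At 29 seats: Oakdale 10, Rivermont 11, Pinehurst 6, Claybrook 2.
At 30 seats: Oakdale 11, Rivermont 12, Pinehurst 6, Claybrook 1.
Claybrook drops from 2 to 1.

Claybrook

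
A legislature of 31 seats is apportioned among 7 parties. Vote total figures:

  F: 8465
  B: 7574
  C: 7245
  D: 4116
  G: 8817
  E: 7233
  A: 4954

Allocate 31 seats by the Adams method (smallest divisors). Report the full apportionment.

Standard divisor 48404/31 ≈ 1561.419; standard quotas: F 5.421, B 4.851, C 4.640, D 2.636, G 5.647, E 4.632, A 3.173.
Rounding up gives 6, 5, 5, 3, 6, 5, 4 = 34 seats, so the divisor must be adjusted.
With modified divisor 1790: modified quotas F 4.729, B 4.231, C 4.047, D 2.299, G 4.926, E 4.041, A 2.768.
Rounding up: F 5, B 5, C 5, D 3, G 5, E 5, A 3 (total 31).

F 5; B 5; C 5; D 3; G 5; E 5; A 3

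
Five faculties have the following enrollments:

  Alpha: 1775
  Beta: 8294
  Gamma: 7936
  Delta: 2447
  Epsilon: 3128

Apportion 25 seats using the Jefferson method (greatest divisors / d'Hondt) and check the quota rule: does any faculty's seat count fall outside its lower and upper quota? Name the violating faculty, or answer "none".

Standard quotas: Alpha 1.882, Beta 8.793, Gamma 8.414, Delta 2.594, Epsilon 3.316.
Jefferson allocation: Alpha 2, Beta 9, Gamma 9, Delta 2, Epsilon 3.
Every allocation lies between the lower and upper quota.

none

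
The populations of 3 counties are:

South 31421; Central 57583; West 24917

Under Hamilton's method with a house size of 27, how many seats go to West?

6

Total 113921; standard divisor 113921/27 ≈ 4219.296.
Standard quotas: South 7.4470, Central 13.6475, West 5.9055.
Lower quotas: South 7, Central 13, West 5 (sum 25, leaving 2 seats).
Remainders in descending order: West 0.9055, Central 0.6475, South 0.4470.
Largest remainders: West, Central receive the extra seats.
West receives 6.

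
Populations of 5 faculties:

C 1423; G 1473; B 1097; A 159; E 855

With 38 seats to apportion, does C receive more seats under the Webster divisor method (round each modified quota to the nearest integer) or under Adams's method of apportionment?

Webster: C 11, G 11, B 8, A 1, E 7.
Adams: C 10, G 11, B 8, A 2, E 7.
C gets 11 under Webster and 10 under Adams.

Webster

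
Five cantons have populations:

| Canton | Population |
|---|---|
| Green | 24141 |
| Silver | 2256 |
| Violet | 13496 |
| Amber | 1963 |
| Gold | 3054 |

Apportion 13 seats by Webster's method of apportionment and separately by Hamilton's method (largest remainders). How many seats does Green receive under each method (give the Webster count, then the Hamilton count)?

Webster: Green 6, Silver 1, Violet 4, Amber 1, Gold 1.
Hamilton: Green 7, Silver 1, Violet 4, Amber 0, Gold 1.
Green gets 6 under Webster and 7 under Hamilton.

6 and 7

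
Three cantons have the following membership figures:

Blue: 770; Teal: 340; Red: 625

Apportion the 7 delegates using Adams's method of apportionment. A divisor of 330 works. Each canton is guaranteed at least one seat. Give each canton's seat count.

Blue 3; Teal 2; Red 2

With modified divisor 330: modified quotas Blue 2.333, Teal 1.030, Red 1.894.
Rounding up: Blue 3, Teal 2, Red 2 (total 7).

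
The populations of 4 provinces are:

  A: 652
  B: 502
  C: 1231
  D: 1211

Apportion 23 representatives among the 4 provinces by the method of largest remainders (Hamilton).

A=4; B=3; C=8; D=8

Standard divisor: 3596 ÷ 23 ≈ 156.348.
Standard quotas: A 4.170, B 3.211, C 7.873, D 7.746.
Lower quotas: A 4, B 3, C 7, D 7 (sum 21, leaving 2 seats).
Remainders in descending order: C 0.873, D 0.746, B 0.211, A 0.170.
The surplus seats go to C, D.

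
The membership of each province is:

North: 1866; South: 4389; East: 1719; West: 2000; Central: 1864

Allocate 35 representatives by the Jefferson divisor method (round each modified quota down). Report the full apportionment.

Standard divisor 11838/35 ≈ 338.229; standard quotas: North 5.517, South 12.976, East 5.082, West 5.913, Central 5.511.
Rounding down gives 5, 12, 5, 5, 5 = 32 seats, so the divisor must be adjusted.
With modified divisor 312.2: modified quotas North 5.977, South 14.058, East 5.506, West 6.406, Central 5.971.
Rounding down: North 5, South 14, East 5, West 6, Central 5 (total 35).

North 5; South 14; East 5; West 6; Central 5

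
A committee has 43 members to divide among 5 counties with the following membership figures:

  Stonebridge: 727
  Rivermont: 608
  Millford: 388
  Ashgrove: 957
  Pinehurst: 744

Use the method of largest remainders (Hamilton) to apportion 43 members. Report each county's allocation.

Stonebridge 9, Rivermont 8, Millford 5, Ashgrove 12, Pinehurst 9

Total 3424; standard divisor 3424/43 ≈ 79.628.
Standard quotas: Stonebridge 9.130, Rivermont 7.636, Millford 4.873, Ashgrove 12.018, Pinehurst 9.343.
Lower quotas: Stonebridge 9, Rivermont 7, Millford 4, Ashgrove 12, Pinehurst 9 (sum 41, leaving 2 seats).
Remainders in descending order: Millford 0.873, Rivermont 0.636, Pinehurst 0.343, Stonebridge 0.130, Ashgrove 0.018.
Largest remainders: Millford, Rivermont receive the extra seats.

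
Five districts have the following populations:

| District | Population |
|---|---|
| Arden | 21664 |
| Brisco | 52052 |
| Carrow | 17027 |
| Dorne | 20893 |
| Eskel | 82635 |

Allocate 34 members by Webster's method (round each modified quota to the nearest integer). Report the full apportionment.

Arden 4, Brisco 9, Carrow 3, Dorne 4, Eskel 14

Standard divisor 194271/34 ≈ 5713.853; standard quotas: Arden 3.791, Brisco 9.110, Carrow 2.980, Dorne 3.657, Eskel 14.462.
Rounding to the nearest integer gives Arden 4, Brisco 9, Carrow 3, Dorne 4, Eskel 14 — total 34, matching the house size, so no adjustment is needed.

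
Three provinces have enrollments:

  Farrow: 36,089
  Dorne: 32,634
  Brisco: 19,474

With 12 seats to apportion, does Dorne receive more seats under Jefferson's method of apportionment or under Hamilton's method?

Jefferson: Farrow 5, Dorne 5, Brisco 2.
Hamilton: Farrow 5, Dorne 4, Brisco 3.
Dorne gets 5 under Jefferson and 4 under Hamilton.

Jefferson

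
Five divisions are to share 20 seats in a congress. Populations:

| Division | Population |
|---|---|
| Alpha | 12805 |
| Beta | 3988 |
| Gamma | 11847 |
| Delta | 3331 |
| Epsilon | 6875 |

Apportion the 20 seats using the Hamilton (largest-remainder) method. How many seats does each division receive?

Standard divisor: 38846 ÷ 20 ≈ 1942.3.
Standard quotas: Alpha 6.5927, Beta 2.0532, Gamma 6.0995, Delta 1.7150, Epsilon 3.5396.
Lower quotas: Alpha 6, Beta 2, Gamma 6, Delta 1, Epsilon 3 (sum 18, leaving 2 seats).
Remainders in descending order: Delta 0.7150, Alpha 0.5927, Epsilon 0.5396, Gamma 0.0995, Beta 0.0532.
Largest remainders: Delta, Alpha receive the extra seats.

Alpha=7; Beta=2; Gamma=6; Delta=2; Epsilon=3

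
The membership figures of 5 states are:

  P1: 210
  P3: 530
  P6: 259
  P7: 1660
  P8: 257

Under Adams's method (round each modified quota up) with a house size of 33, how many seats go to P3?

Standard divisor 2916/33 ≈ 88.364; standard quotas: P1 2.377, P3 5.998, P6 2.931, P7 18.786, P8 2.908.
Rounding up gives 3, 6, 3, 19, 3 = 34 seats, so the divisor must be adjusted.
With modified divisor 95: modified quotas P1 2.211, P3 5.579, P6 2.726, P7 17.474, P8 2.705.
Rounding up: P1 3, P3 6, P6 3, P7 18, P8 3 (total 33).
P3 receives 6.

6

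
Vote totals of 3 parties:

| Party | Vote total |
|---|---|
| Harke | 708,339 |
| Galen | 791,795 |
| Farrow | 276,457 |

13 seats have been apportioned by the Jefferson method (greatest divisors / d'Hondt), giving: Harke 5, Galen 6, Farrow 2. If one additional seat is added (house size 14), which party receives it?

Harke

Priority for the next seat is population ÷ (current seats + 1).
Priorities: Harke 118056.500, Galen 113113.571, Farrow 92152.333.
Highest priority: Harke.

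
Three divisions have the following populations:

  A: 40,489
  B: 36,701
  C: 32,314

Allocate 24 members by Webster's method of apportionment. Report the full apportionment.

A: 9; B: 8; C: 7

Standard divisor 109504/24 ≈ 4562.667; standard quotas: A 8.874, B 8.044, C 7.082.
Rounding to the nearest integer gives A 9, B 8, C 7 — total 24, matching the house size, so no adjustment is needed.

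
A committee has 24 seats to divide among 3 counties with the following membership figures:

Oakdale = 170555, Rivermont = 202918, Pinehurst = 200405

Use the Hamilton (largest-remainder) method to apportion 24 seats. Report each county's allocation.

The standard divisor is 573878/24 ≈ 23911.583.
Standard quotas: Oakdale 7.1327, Rivermont 8.4862, Pinehurst 8.3811.
Lower quotas: Oakdale 7, Rivermont 8, Pinehurst 8 (sum 23, leaving 1 seat).
Remainders in descending order: Rivermont 0.4862, Pinehurst 0.3811, Oakdale 0.1327.
Largest remainder: Rivermont receives the extra seat.

Oakdale 7, Rivermont 9, Pinehurst 8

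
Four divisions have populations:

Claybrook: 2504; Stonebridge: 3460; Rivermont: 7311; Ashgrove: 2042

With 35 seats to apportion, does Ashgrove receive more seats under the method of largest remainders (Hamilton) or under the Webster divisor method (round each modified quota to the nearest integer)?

Webster

Hamilton: Claybrook 6, Stonebridge 8, Rivermont 17, Ashgrove 4.
Webster: Claybrook 6, Stonebridge 8, Rivermont 16, Ashgrove 5.
Ashgrove gets 4 under Hamilton and 5 under Webster.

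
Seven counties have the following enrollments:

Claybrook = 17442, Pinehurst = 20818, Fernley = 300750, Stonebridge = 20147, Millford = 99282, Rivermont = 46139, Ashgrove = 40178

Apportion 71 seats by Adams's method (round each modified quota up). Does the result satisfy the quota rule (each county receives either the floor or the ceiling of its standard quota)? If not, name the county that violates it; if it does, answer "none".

Fernley

Standard quotas: Claybrook 2.273, Pinehurst 2.713, Fernley 39.198, Stonebridge 2.626, Millford 12.940, Rivermont 6.013, Ashgrove 5.237.
Adams allocation: Claybrook 3, Pinehurst 3, Fernley 38, Stonebridge 3, Millford 13, Rivermont 6, Ashgrove 5.
Fernley has quota 39.198 (lower 39, upper 40) but receives 38 — outside the quota interval.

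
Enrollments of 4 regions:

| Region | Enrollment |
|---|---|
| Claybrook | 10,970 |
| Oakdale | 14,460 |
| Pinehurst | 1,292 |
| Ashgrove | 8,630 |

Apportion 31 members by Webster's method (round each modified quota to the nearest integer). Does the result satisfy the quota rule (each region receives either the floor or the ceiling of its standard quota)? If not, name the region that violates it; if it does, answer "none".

none

Standard quotas: Claybrook 9.620, Oakdale 12.680, Pinehurst 1.133, Ashgrove 7.568.
Webster allocation: Claybrook 10, Oakdale 13, Pinehurst 1, Ashgrove 7.
Every allocation lies between the lower and upper quota.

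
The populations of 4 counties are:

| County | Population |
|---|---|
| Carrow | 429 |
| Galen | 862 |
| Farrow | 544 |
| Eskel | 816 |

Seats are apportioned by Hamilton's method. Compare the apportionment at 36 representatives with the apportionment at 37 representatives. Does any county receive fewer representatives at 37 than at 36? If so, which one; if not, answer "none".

none

At 36 seats: Carrow 6, Galen 12, Farrow 7, Eskel 11.
At 37 seats: Carrow 6, Galen 12, Farrow 8, Eskel 11.
No county's allocation decreased.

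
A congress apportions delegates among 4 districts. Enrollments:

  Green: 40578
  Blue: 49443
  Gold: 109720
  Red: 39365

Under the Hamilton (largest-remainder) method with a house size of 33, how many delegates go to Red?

Total 239106; standard divisor 239106/33 ≈ 7245.636.
Standard quotas: Green 5.6003, Blue 6.8238, Gold 15.1429, Red 5.4329.
Lower quotas: Green 5, Blue 6, Gold 15, Red 5 (sum 31, leaving 2 seats).
Remainders in descending order: Blue 0.8238, Green 0.6003, Red 0.4329, Gold 0.1429.
The surplus seats go to Blue, Green.
Red receives 5.

5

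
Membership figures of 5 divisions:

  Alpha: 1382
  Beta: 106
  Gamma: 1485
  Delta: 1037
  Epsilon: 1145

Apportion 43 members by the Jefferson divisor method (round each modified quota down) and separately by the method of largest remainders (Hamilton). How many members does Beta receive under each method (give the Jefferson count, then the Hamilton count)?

0 and 1

Jefferson: Alpha 12, Beta 0, Gamma 12, Delta 9, Epsilon 10.
Hamilton: Alpha 11, Beta 1, Gamma 12, Delta 9, Epsilon 10.
Beta gets 0 under Jefferson and 1 under Hamilton.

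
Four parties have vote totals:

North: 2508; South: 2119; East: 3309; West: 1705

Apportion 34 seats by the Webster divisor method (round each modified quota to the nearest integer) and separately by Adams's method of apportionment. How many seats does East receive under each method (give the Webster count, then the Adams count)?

12 and 11

Webster: North 9, South 7, East 12, West 6.
Adams: North 9, South 8, East 11, West 6.
East gets 12 under Webster and 11 under Adams.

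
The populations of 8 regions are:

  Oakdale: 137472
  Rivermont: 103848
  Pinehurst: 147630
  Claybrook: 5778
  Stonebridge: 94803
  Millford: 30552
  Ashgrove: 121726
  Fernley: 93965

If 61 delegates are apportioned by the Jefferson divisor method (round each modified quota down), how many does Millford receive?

2

Standard divisor 735774/61 ≈ 12061.869; standard quotas: Oakdale 11.397, Rivermont 8.610, Pinehurst 12.239, Claybrook 0.479, Stonebridge 7.860, Millford 2.533, Ashgrove 10.092, Fernley 7.790.
Rounding down gives 11, 8, 12, 0, 7, 2, 10, 7 = 57 seats, so the divisor must be adjusted.
With modified divisor 11400: modified quotas Oakdale 12.059, Rivermont 9.109, Pinehurst 12.950, Claybrook 0.507, Stonebridge 8.316, Millford 2.680, Ashgrove 10.678, Fernley 8.243.
Rounding down: Oakdale 12, Rivermont 9, Pinehurst 12, Claybrook 0, Stonebridge 8, Millford 2, Ashgrove 10, Fernley 8 (total 61).
Millford receives 2.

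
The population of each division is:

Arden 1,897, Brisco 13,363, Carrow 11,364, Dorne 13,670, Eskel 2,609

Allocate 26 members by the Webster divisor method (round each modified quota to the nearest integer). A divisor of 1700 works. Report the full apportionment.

Arden 1; Brisco 8; Carrow 7; Dorne 8; Eskel 2

With modified divisor 1700: modified quotas Arden 1.116, Brisco 7.861, Carrow 6.685, Dorne 8.041, Eskel 1.535.
Rounding to the nearest integer: Arden 1, Brisco 8, Carrow 7, Dorne 8, Eskel 2 (total 26).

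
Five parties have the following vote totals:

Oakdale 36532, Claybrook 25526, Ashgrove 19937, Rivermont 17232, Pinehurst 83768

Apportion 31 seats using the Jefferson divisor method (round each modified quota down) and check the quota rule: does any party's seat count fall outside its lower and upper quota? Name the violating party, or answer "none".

none

Standard quotas: Oakdale 6.189, Claybrook 4.324, Ashgrove 3.377, Rivermont 2.919, Pinehurst 14.191.
Jefferson allocation: Oakdale 6, Claybrook 4, Ashgrove 3, Rivermont 3, Pinehurst 15.
Every allocation lies between the lower and upper quota.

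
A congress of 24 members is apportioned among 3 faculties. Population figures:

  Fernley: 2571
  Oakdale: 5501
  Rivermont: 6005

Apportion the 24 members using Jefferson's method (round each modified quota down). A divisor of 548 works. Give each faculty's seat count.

With modified divisor 548: modified quotas Fernley 4.692, Oakdale 10.038, Rivermont 10.958.
Rounding down: Fernley 4, Oakdale 10, Rivermont 10 (total 24).

Fernley 4; Oakdale 10; Rivermont 10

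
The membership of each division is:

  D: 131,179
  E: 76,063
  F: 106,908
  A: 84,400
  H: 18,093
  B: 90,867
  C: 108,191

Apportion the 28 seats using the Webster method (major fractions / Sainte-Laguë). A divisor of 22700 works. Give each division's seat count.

D: 6, E: 3, F: 5, A: 4, H: 1, B: 4, C: 5

With modified divisor 22700: modified quotas D 5.779, E 3.351, F 4.710, A 3.718, H 0.797, B 4.003, C 4.766.
Rounding to the nearest integer: D 6, E 3, F 5, A 4, H 1, B 4, C 5 (total 28).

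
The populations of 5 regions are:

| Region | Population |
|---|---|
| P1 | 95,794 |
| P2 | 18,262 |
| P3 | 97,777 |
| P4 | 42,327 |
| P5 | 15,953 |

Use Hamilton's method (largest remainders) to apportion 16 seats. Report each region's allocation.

Total 270113; standard divisor 270113/16 ≈ 16882.062.
Standard quotas: P1 5.6743, P2 1.0817, P3 5.7918, P4 2.5072, P5 0.9450.
Lower quotas: P1 5, P2 1, P3 5, P4 2, P5 0 (sum 13, leaving 3 seats).
Remainders in descending order: P5 0.9450, P3 0.7918, P1 0.6743, P4 0.5072, P2 0.0817.
Largest remainders: P5, P3, P1 receive the extra seats.

P1=6, P2=1, P3=6, P4=2, P5=1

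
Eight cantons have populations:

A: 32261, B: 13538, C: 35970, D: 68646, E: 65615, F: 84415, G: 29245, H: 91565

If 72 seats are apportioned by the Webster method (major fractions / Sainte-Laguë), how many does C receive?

6

Standard divisor 421255/72 ≈ 5850.764; standard quotas: A 5.514, B 2.314, C 6.148, D 11.733, E 11.215, F 14.428, G 4.998, H 15.650.
Rounding to the nearest integer gives A 6, B 2, C 6, D 12, E 11, F 14, G 5, H 16 — total 72, matching the house size, so no adjustment is needed.
C receives 6.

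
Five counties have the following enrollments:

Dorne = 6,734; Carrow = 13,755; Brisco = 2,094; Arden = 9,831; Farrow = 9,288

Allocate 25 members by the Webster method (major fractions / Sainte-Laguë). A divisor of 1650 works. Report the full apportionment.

Dorne 4; Carrow 8; Brisco 1; Arden 6; Farrow 6

With modified divisor 1650: modified quotas Dorne 4.081, Carrow 8.336, Brisco 1.269, Arden 5.958, Farrow 5.629.
Rounding to the nearest integer: Dorne 4, Carrow 8, Brisco 1, Arden 6, Farrow 6 (total 25).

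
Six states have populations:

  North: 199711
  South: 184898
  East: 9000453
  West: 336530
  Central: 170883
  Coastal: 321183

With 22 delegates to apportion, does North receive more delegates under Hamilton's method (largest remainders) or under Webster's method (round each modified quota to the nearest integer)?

Hamilton

Hamilton: North 1, South 0, East 19, West 1, Central 0, Coastal 1.
Webster: North 0, South 0, East 20, West 1, Central 0, Coastal 1.
North gets 1 under Hamilton and 0 under Webster.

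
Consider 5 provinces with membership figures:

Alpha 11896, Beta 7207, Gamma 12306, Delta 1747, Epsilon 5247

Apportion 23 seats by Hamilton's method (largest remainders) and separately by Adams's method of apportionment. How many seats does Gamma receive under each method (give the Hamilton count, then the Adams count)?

8 and 7

Hamilton: Alpha 7, Beta 4, Gamma 8, Delta 1, Epsilon 3.
Adams: Alpha 7, Beta 5, Gamma 7, Delta 1, Epsilon 3.
Gamma gets 8 under Hamilton and 7 under Adams.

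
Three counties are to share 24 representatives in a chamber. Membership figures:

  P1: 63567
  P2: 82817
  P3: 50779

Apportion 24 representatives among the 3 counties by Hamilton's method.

Total 197163; standard divisor 197163/24 ≈ 8215.125.
Standard quotas: P1 7.7378, P2 10.0810, P3 6.1812.
Lower quotas: P1 7, P2 10, P3 6 (sum 23, leaving 1 seat).
Remainders in descending order: P1 0.7378, P3 0.1812, P2 0.0810.
Largest remainder: P1 receives the extra seat.

P1 8; P2 10; P3 6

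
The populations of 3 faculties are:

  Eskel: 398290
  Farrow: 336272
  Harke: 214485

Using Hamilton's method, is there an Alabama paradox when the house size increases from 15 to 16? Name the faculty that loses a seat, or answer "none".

At 15 seats: Eskel 6, Farrow 5, Harke 4.
At 16 seats: Eskel 7, Farrow 6, Harke 3.
Harke drops from 4 to 3.

Harke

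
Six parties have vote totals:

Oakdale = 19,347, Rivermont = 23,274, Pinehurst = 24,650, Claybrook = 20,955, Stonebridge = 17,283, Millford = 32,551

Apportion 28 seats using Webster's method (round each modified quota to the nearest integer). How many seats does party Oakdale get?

4

Standard divisor 138060/28 ≈ 4930.714; standard quotas: Oakdale 3.924, Rivermont 4.720, Pinehurst 4.999, Claybrook 4.250, Stonebridge 3.505, Millford 6.602.
Rounding to the nearest integer gives 4, 5, 5, 4, 4, 7 = 29 seats, so the divisor must be adjusted.
With modified divisor 4970: modified quotas Oakdale 3.893, Rivermont 4.683, Pinehurst 4.960, Claybrook 4.216, Stonebridge 3.477, Millford 6.549.
Rounding to the nearest integer: Oakdale 4, Rivermont 5, Pinehurst 5, Claybrook 4, Stonebridge 3, Millford 7 (total 28).
Oakdale receives 4.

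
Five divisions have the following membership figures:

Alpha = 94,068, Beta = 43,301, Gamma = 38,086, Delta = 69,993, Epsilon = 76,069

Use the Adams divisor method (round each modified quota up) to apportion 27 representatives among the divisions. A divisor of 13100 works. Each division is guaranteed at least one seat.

Alpha 8, Beta 4, Gamma 3, Delta 6, Epsilon 6

With modified divisor 13100: modified quotas Alpha 7.181, Beta 3.305, Gamma 2.907, Delta 5.343, Epsilon 5.807.
Rounding up: Alpha 8, Beta 4, Gamma 3, Delta 6, Epsilon 6 (total 27).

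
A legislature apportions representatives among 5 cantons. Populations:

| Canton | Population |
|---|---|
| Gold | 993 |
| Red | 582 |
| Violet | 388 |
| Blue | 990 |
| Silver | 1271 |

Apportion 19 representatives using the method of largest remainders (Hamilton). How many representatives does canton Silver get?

Standard divisor: 4224 ÷ 19 ≈ 222.316.
Standard quotas: Gold 4.467, Red 2.618, Violet 1.745, Blue 4.453, Silver 5.717.
Lower quotas: Gold 4, Red 2, Violet 1, Blue 4, Silver 5 (sum 16, leaving 3 seats).
Remainders in descending order: Violet 0.745, Silver 0.717, Red 0.618, Gold 0.467, Blue 0.453.
The surplus seats go to Violet, Silver, Red.
Silver receives 6.

6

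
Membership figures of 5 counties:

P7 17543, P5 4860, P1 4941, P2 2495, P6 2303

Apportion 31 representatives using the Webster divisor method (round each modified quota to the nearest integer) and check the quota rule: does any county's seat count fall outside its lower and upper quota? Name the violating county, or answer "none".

Standard quotas: P7 16.920, P5 4.687, P1 4.765, P2 2.406, P6 2.221.
Webster allocation: P7 17, P5 5, P1 5, P2 2, P6 2.
Every allocation lies between the lower and upper quota.

none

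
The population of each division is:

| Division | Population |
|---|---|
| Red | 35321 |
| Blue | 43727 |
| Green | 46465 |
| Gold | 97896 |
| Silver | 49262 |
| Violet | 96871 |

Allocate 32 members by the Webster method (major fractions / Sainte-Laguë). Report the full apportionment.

Red=3; Blue=4; Green=4; Gold=9; Silver=4; Violet=8

Standard divisor 369542/32 ≈ 11548.188; standard quotas: Red 3.059, Blue 3.786, Green 4.024, Gold 8.477, Silver 4.266, Violet 8.388.
Rounding to the nearest integer gives 3, 4, 4, 8, 4, 8 = 31 seats, so the divisor must be adjusted.
With modified divisor 11460: modified quotas Red 3.082, Blue 3.816, Green 4.055, Gold 8.542, Silver 4.299, Violet 8.453.
Rounding to the nearest integer: Red 3, Blue 4, Green 4, Gold 9, Silver 4, Violet 8 (total 32).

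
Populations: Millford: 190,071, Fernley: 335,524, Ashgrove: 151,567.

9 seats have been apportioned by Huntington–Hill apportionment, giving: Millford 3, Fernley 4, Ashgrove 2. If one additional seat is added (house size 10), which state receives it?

Fernley

Priority for the next seat is population ÷ (√(s·(s+1))).
Priorities: Millford 54868.772, Fernley 75025.447, Ashgrove 61876.969.
Highest priority: Fernley.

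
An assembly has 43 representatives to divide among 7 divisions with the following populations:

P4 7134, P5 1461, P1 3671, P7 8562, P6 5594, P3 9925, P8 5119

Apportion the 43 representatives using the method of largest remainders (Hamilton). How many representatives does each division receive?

The standard divisor is 41466/43 ≈ 964.326.
Standard quotas: P4 7.3979, P5 1.5150, P1 3.8068, P7 8.8787, P6 5.8009, P3 10.2922, P8 5.3084.
Lower quotas: P4 7, P5 1, P1 3, P7 8, P6 5, P3 10, P8 5 (sum 39, leaving 4 seats).
Remainders in descending order: P7 0.8787, P1 0.8068, P6 0.8009, P5 0.5150, P4 0.3979, P8 0.3084, P3 0.2922.
The surplus seats go to P7, P1, P6, P5.

P4 7, P5 2, P1 4, P7 9, P6 6, P3 10, P8 5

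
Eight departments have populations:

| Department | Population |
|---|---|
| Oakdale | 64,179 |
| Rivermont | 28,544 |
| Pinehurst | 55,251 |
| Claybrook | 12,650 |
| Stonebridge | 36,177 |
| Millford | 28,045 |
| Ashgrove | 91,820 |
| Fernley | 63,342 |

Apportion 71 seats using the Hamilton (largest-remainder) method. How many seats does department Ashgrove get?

The standard divisor is 380008/71 ≈ 5352.225.
Standard quotas: Oakdale 11.9911, Rivermont 5.3331, Pinehurst 10.3230, Claybrook 2.3635, Stonebridge 6.7592, Millford 5.2399, Ashgrove 17.1555, Fernley 11.8347.
Lower quotas: Oakdale 11, Rivermont 5, Pinehurst 10, Claybrook 2, Stonebridge 6, Millford 5, Ashgrove 17, Fernley 11 (sum 67, leaving 4 seats).
Remainders in descending order: Oakdale 0.9911, Fernley 0.8347, Stonebridge 0.7592, Claybrook 0.3635, Rivermont 0.3331, Pinehurst 0.3230, Millford 0.2399, Ashgrove 0.1555.
The surplus seats go to Oakdale, Fernley, Stonebridge, Claybrook.
Ashgrove receives 17.

17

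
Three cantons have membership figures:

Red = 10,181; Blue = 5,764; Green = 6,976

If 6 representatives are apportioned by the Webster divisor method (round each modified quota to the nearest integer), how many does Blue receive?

Standard divisor 22921/6 ≈ 3820.167; standard quotas: Red 2.665, Blue 1.509, Green 1.826.
Rounding to the nearest integer gives 3, 2, 2 = 7 seats, so the divisor must be adjusted.
With modified divisor 4000: modified quotas Red 2.545, Blue 1.441, Green 1.744.
Rounding to the nearest integer: Red 3, Blue 1, Green 2 (total 6).
Blue receives 1.

1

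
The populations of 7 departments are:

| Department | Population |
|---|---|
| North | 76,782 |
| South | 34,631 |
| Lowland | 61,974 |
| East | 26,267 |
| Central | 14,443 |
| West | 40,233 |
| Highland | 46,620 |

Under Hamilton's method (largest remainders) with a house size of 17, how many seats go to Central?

The standard divisor is 300950/17 ≈ 17702.941.
Standard quotas: North 4.3372, South 1.9562, Lowland 3.5008, East 1.4838, Central 0.8159, West 2.2727, Highland 2.6335.
Lower quotas: North 4, South 1, Lowland 3, East 1, Central 0, West 2, Highland 2 (sum 13, leaving 4 seats).
Remainders in descending order: South 0.9562, Central 0.8159, Highland 0.6335, Lowland 0.5008, East 0.4838, North 0.3372, West 0.2727.
The surplus seats go to South, Central, Highland, Lowland.
Central receives 1.

1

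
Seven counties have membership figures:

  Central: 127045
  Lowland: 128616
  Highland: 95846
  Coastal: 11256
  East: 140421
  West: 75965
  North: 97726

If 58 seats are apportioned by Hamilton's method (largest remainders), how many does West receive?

7

Total 676875; standard divisor 676875/58 ≈ 11670.259.
Standard quotas: Central 10.8862, Lowland 11.0208, Highland 8.2128, Coastal 0.9645, East 12.0324, West 6.5093, North 8.3739.
Lower quotas: Central 10, Lowland 11, Highland 8, Coastal 0, East 12, West 6, North 8 (sum 55, leaving 3 seats).
Remainders in descending order: Coastal 0.9645, Central 0.8862, West 0.5093, North 0.3739, Highland 0.2128, East 0.0324, Lowland 0.0208.
The surplus seats go to Coastal, Central, West.
West receives 7.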